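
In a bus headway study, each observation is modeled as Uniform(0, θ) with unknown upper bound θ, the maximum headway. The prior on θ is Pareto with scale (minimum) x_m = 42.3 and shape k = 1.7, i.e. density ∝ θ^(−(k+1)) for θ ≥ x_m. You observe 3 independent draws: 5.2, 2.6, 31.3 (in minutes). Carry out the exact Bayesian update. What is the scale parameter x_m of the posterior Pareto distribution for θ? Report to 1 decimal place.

A Pareto(scale x_m, shape k) prior on the upper bound θ of Uniform(0, θ) is conjugate: posterior is Pareto(max(x_m, max xᵢ), k + n).
Sample maximum = 31.3; prior scale x_m = 42.3 → posterior scale = max = 42.3.
Posterior shape = 1.7 + 3 = 4.7.
Posterior scale x_m = 42.3.

42.3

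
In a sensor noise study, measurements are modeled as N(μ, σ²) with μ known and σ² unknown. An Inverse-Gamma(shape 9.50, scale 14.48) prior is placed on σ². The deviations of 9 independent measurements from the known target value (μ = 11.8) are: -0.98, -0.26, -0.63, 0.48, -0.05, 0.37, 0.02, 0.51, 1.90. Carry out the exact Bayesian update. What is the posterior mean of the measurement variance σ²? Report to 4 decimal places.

With known mean μ and an Inverse-Gamma(α, β) prior on σ², the Normal likelihood is conjugate: posterior is Inv-Gamma(α + n/2, β + Σ(xᵢ−μ)²/2).
Σ(xᵢ−μ)² = (-0.98)² + (-0.26)² + (-0.63)² + (0.48)² + (-0.05)² + (0.37)² + (0.02)² + (0.51)² + (1.90)² = 5.6652.
Posterior: Inv-Gamma(9.50 + 9/2, 14.48 + 5.6652/2) = Inv-Gamma(14.00, 17.31260).
E[σ²|data] = β/(α−1) = 17.31260/13.00 = 1.3317.

1.3317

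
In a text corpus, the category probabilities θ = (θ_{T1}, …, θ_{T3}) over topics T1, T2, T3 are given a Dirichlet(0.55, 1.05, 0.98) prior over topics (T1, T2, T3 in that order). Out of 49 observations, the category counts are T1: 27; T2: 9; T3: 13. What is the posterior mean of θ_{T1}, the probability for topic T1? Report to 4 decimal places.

0.5341

The Dirichlet prior is conjugate to the Multinomial likelihood: each posterior αⱼ = prior αⱼ + observed count nⱼ.
Posterior concentration: (27.55, 10.05, 13.98), total = 51.58.
E[θ_{T1}|data] = α_{T1}/Σα = 27.55/51.58 = 0.5341.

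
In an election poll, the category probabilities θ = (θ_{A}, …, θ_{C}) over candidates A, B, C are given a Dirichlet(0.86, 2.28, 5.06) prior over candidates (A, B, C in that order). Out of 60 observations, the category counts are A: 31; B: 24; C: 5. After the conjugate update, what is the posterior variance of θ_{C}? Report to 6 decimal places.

The Dirichlet prior is conjugate to the Multinomial likelihood: each posterior αⱼ = prior αⱼ + observed count nⱼ.
Posterior concentration: (31.86, 26.28, 10.06), total = 68.20.
Var[θ_j] = α_j(Σα−α_j)/((Σα)²(Σα+1)) = 10.06·58.14/(68.20²·69.20) = 0.001817.

0.001817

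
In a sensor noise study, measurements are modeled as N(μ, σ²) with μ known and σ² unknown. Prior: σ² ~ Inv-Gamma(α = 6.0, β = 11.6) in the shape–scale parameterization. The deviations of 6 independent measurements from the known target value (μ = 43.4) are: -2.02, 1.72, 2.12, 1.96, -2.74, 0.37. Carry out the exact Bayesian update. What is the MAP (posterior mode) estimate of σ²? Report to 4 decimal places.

2.3110

With known mean μ and an Inverse-Gamma(α, β) prior on σ², the Normal likelihood is conjugate: posterior is Inv-Gamma(α + n/2, β + Σ(xᵢ−μ)²/2).
Σ(xᵢ−μ)² = (-2.02)² + (1.72)² + (2.12)² + (1.96)² + (-2.74)² + (0.37)² = 23.0193.
Posterior: Inv-Gamma(6.0 + 6/2, 11.6 + 23.0193/2) = Inv-Gamma(9.00, 23.10965).
Mode = β/(α+1) = 23.10965/10.00 = 2.3110.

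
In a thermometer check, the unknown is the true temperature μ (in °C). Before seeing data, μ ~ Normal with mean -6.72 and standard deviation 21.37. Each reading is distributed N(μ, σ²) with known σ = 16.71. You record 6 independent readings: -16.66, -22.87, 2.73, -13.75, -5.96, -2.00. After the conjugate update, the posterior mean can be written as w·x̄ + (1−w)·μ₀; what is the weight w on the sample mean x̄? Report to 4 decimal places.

0.9075

For Normal data with known variance σ², a Normal(μ₀, σ₀²) prior on μ is conjugate. Posterior precision = 1/σ₀² + n/σ²; posterior mean is the precision-weighted average of μ₀ and x̄.
σ₀² = 21.37² = 456.6769, σ² = 16.71² = 279.2241. Prior precision 1/σ₀² = 1/456.6769; data precision n/σ² = 6/279.2241.
w = (n/σ²)/(1/σ₀² + n/σ²) = n·σ₀²/(σ² + n·σ₀²) = 6·456.6769/(279.2241 + 6·456.6769) = 2740.0614/3019.2855 = 0.9075.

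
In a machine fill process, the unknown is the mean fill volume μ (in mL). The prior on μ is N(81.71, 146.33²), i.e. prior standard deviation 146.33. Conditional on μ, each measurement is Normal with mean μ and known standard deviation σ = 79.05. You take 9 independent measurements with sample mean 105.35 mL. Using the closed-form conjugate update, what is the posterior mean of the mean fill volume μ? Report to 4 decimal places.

104.6075

For Normal data with known variance σ², a Normal(μ₀, σ₀²) prior on μ is conjugate. Posterior precision = 1/σ₀² + n/σ²; posterior mean is the precision-weighted average of μ₀ and x̄.
n·x̄ = 9·105.35 = 948.15.
σ₀² = 146.33² = 21412.4689, σ² = 79.05² = 6248.9025; σ² + n·σ₀² = 6248.9025 + 9·21412.4689 = 198961.1226.
Posterior mean = (μ₀/σ₀² + n·x̄/σ²)/(1/σ₀² + n/σ²) = (σ²·μ₀ + σ₀²·n·x̄)/(σ² + n·σ₀²) = (6248.9025·81.71 + 21412.4689·948.15)/198961.1226 = 20812830.21081/198961.1226 = 104.6075.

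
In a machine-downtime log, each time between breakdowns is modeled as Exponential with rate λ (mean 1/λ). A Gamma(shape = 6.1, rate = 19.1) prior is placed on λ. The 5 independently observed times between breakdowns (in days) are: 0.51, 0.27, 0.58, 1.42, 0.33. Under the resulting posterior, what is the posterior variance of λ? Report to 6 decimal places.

With a Gamma(shape α, rate β) prior on the exponential rate λ, the posterior after n observations with total T = Σxᵢ is Gamma(α+n, β+T).
Sum of observations T = 3.11 days; n = 5.
Posterior: Gamma(6.1+5, 19.1+3.11) = Gamma(11.1, 22.21).
Var = α/β² = 0.022502.

0.022502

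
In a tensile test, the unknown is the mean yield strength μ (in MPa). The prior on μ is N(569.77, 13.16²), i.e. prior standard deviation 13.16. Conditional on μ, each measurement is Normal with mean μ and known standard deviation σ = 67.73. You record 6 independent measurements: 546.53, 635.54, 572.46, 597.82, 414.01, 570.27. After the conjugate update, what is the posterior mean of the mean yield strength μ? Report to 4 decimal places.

567.2463

For Normal data with known variance σ², a Normal(μ₀, σ₀²) prior on μ is conjugate. Posterior precision = 1/σ₀² + n/σ²; posterior mean is the precision-weighted average of μ₀ and x̄.
Σxᵢ = 546.53 + 635.54 + 572.46 + 597.82 + 414.01 + 570.27 = 3336.63, so n·x̄ = 3336.63.
σ₀² = 13.16² = 173.1856, σ² = 67.73² = 4587.3529; σ² + n·σ₀² = 4587.3529 + 6·173.1856 = 5626.4665.
Posterior mean = (μ₀/σ₀² + n·x̄/σ²)/(1/σ₀² + n/σ²) = (σ²·μ₀ + σ₀²·n·x̄)/(σ² + n·σ₀²) = (4587.3529·569.77 + 173.1856·3336.63)/5626.4665 = 3191592.330361/5626.4665 = 567.2463.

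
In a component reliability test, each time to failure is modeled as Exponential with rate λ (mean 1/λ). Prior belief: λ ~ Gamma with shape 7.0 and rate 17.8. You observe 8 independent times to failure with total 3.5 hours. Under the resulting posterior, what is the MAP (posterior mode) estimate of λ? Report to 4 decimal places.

With a Gamma(shape α, rate β) prior on the exponential rate λ, the posterior after n observations with total T = Σxᵢ is Gamma(α+n, β+T).
Posterior: Gamma(7.0+8, 17.8+3.5) = Gamma(15.0, 21.3).
Mode = (α−1)/β = 0.6573.

0.6573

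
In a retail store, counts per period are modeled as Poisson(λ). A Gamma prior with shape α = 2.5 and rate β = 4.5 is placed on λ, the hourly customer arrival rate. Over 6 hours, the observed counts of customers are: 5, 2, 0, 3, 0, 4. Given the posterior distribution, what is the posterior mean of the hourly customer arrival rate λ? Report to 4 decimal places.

With a Gamma(shape α, rate β) prior, the Poisson likelihood is conjugate: the posterior is Gamma(α + ΣXᵢ, β + n).
Sum of counts S = 14 over n = 6 hours.
Posterior: Gamma(α+S, β+n) = Gamma(2.5+14, 4.5+6) = Gamma(16.5, 10.5).
Posterior mean = α/β = 16.5/10.5 = 1.5714.

1.5714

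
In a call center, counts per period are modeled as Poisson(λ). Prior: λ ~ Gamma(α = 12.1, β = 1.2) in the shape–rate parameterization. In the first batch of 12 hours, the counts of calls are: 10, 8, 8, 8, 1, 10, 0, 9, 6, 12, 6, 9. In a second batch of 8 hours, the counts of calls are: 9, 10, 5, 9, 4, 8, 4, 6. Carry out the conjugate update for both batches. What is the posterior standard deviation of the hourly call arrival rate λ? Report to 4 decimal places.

With a Gamma(shape α, rate β) prior, the Poisson likelihood is conjugate: the posterior is Gamma(α + ΣXᵢ, β + n).
Batch 1: sum of counts S = 87 over n = 12 hours.
After batch 1: Gamma(α+S, β+n) = Gamma(12.1+87, 1.2+12) = Gamma(99.1, 13.2).
Batch 2: sum of counts S = 55 over n = 8 hours.
After batch 2: Gamma(α+S, β+n) = Gamma(99.1+55, 13.2+8) = Gamma(154.1, 21.2).
SD = √α/β = √154.1/21.2 = 0.5856.

0.5856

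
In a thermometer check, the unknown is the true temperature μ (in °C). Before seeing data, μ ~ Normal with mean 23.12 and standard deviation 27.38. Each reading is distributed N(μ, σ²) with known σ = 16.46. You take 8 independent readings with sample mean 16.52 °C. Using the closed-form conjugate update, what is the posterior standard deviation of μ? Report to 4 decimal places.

5.6923

For Normal data with known variance σ², a Normal(μ₀, σ₀²) prior on μ is conjugate. Posterior precision = 1/σ₀² + n/σ²; posterior mean is the precision-weighted average of μ₀ and x̄.
σ₀² = 27.38² = 749.6644, σ² = 16.46² = 270.9316; σ² + n·σ₀² = 270.9316 + 8·749.6644 = 6268.2468.
Posterior precision = 1/σ₀² + n/σ² = 1/749.6644 + 8/270.9316 = (σ² + n·σ₀²)/(σ₀²σ²) = 6268.2468/(749.6644·270.9316); posterior variance σₙ² = σ₀²σ²/(σ² + n·σ₀²) = 749.6644·270.9316/6268.2468 = 32.402645.
Posterior SD = √σₙ² = √(749.6644·270.9316/6268.2468) = 5.6923.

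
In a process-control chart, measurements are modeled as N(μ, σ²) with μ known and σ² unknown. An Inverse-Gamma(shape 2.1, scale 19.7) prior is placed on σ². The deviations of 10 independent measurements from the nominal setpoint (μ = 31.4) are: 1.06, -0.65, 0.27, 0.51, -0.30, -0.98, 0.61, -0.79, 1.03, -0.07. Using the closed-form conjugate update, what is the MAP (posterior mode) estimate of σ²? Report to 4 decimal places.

With known mean μ and an Inverse-Gamma(α, β) prior on σ², the Normal likelihood is conjugate: posterior is Inv-Gamma(α + n/2, β + Σ(xᵢ−μ)²/2).
Σ(xᵢ−μ)² = (1.06)² + (-0.65)² + (0.27)² + (0.51)² + (-0.30)² + (-0.98)² + (0.61)² + (-0.79)² + (1.03)² + (-0.07)² = 4.9915.
Posterior: Inv-Gamma(2.1 + 10/2, 19.7 + 4.9915/2) = Inv-Gamma(7.10, 22.19575).
Mode = β/(α+1) = 22.19575/8.10 = 2.7402.

2.7402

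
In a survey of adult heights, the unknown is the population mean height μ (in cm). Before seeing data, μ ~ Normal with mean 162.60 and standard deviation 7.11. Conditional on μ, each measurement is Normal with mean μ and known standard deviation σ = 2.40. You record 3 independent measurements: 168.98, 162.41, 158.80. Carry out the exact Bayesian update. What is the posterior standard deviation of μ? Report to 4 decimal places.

1.3601

For Normal data with known variance σ², a Normal(μ₀, σ₀²) prior on μ is conjugate. Posterior precision = 1/σ₀² + n/σ²; posterior mean is the precision-weighted average of μ₀ and x̄.
σ₀² = 7.11² = 50.5521, σ² = 2.40² = 5.76; σ² + n·σ₀² = 5.76 + 3·50.5521 = 157.4163.
Posterior precision = 1/σ₀² + n/σ² = 1/50.5521 + 3/5.76 = (σ² + n·σ₀²)/(σ₀²σ²) = 157.4163/(50.5521·5.76); posterior variance σₙ² = σ₀²σ²/(σ² + n·σ₀²) = 50.5521·5.76/157.4163 = 1.849746.
Posterior SD = √σₙ² = √(50.5521·5.76/157.4163) = 1.3601.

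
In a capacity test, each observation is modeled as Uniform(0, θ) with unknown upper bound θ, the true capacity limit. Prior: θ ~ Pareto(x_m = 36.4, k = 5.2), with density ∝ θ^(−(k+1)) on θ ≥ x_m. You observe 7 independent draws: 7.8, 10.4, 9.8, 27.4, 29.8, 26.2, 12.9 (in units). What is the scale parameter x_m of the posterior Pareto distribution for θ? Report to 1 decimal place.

36.4

A Pareto(scale x_m, shape k) prior on the upper bound θ of Uniform(0, θ) is conjugate: posterior is Pareto(max(x_m, max xᵢ), k + n).
Sample maximum = 29.8; prior scale x_m = 36.4 → posterior scale = max = 36.4.
Posterior shape = 5.2 + 7 = 12.2.
Posterior scale x_m = 36.4.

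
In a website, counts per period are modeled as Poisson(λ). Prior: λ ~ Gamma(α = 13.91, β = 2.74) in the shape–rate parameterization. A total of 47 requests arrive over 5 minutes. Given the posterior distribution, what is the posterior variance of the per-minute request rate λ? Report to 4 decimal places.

With a Gamma(shape α, rate β) prior, the Poisson likelihood is conjugate: the posterior is Gamma(α + ΣXᵢ, β + n).
Posterior: Gamma(α+S, β+n) = Gamma(13.91+47, 2.74+5) = Gamma(60.91, 7.74).
Var = α/β² = 60.91/7.74² = 1.0167.

1.0167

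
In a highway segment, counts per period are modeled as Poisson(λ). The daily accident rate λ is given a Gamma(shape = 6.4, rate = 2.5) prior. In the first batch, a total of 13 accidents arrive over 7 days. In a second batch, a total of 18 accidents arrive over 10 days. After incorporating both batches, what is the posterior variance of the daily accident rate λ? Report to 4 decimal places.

With a Gamma(shape α, rate β) prior, the Poisson likelihood is conjugate: the posterior is Gamma(α + ΣXᵢ, β + n).
After batch 1: Gamma(α+S, β+n) = Gamma(6.4+13, 2.5+7) = Gamma(19.4, 9.5).
After batch 2: Gamma(α+S, β+n) = Gamma(19.4+18, 9.5+10) = Gamma(37.4, 19.5).
Var = α/β² = 37.4/19.5² = 0.0984.

0.0984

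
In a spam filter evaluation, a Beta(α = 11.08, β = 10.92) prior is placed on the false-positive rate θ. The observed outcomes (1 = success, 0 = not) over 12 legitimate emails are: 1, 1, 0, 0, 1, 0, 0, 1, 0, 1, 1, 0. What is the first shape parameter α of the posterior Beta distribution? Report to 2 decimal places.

The Beta prior is conjugate to a Binomial/Bernoulli likelihood; the update adds successes to α and failures to β.
Posterior: Beta(α+k, β+n−k) = Beta(11.08+6, 10.92+6) = Beta(17.08, 16.92).
Posterior α = 17.08.

17.08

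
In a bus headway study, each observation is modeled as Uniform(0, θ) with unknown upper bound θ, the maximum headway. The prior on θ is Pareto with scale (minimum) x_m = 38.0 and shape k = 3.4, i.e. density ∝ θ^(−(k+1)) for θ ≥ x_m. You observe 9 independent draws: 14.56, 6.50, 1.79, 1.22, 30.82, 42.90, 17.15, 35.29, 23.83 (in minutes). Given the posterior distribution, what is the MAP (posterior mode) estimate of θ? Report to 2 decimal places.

42.90

A Pareto(scale x_m, shape k) prior on the upper bound θ of Uniform(0, θ) is conjugate: posterior is Pareto(max(x_m, max xᵢ), k + n).
Sample maximum = 42.90; prior scale x_m = 38.0 → posterior scale = max = 42.90.
Posterior shape = 3.4 + 9 = 12.4.
The Pareto density is decreasing on [x_m, ∞), so the mode is x_m = 42.90.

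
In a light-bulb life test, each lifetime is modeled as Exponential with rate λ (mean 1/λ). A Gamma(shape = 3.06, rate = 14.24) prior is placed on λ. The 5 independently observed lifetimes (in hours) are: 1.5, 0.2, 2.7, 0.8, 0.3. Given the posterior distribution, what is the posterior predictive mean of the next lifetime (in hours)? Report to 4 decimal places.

With a Gamma(shape α, rate β) prior on the exponential rate λ, the posterior after n observations with total T = Σxᵢ is Gamma(α+n, β+T).
Sum of observations T = 5.5 hours; n = 5.
Posterior: Gamma(3.06+5, 14.24+5.5) = Gamma(8.06, 19.74).
The predictive distribution for the next observation is Lomax; its mean is β/(α−1) = 19.74/7.06 = 2.7960.

2.7960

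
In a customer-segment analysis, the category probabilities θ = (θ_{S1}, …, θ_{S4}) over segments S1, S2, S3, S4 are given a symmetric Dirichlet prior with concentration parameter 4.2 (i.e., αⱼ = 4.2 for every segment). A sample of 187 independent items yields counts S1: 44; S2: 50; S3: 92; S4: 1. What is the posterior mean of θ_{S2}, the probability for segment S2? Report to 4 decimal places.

0.2659

The Dirichlet prior is conjugate to the Multinomial likelihood: each posterior αⱼ = prior αⱼ + observed count nⱼ.
Posterior concentration: (48.2, 54.2, 96.2, 5.2), total = 203.8.
E[θ_{S2}|data] = α_{S2}/Σα = 54.2/203.8 = 0.2659.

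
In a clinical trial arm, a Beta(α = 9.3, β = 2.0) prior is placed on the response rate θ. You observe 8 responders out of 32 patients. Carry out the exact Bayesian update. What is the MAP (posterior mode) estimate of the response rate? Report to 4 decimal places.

The Beta prior is conjugate to a Binomial/Bernoulli likelihood; the update adds successes to α and failures to β.
Posterior: Beta(α+k, β+n−k) = Beta(9.3+8, 2.0+24) = Beta(17.3, 26.0).
Mode of Beta(a,b) for a,b>1 is (a−1)/(a+b−2) = 16.3/41.3 = 0.3947.

0.3947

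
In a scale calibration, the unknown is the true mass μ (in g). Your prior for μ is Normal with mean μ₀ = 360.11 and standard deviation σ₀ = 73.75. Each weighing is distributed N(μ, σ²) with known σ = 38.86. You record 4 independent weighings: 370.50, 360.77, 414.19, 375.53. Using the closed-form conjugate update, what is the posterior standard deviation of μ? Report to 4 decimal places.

For Normal data with known variance σ², a Normal(μ₀, σ₀²) prior on μ is conjugate. Posterior precision = 1/σ₀² + n/σ²; posterior mean is the precision-weighted average of μ₀ and x̄.
σ₀² = 73.75² = 5439.0625, σ² = 38.86² = 1510.0996; σ² + n·σ₀² = 1510.0996 + 4·5439.0625 = 23266.3496.
Posterior precision = 1/σ₀² + n/σ² = 1/5439.0625 + 4/1510.0996 = (σ² + n·σ₀²)/(σ₀²σ²) = 23266.3496/(5439.0625·1510.0996); posterior variance σₙ² = σ₀²σ²/(σ² + n·σ₀²) = 5439.0625·1510.0996/23266.3496 = 353.021692.
Posterior SD = √σₙ² = √(5439.0625·1510.0996/23266.3496) = 18.7889.

18.7889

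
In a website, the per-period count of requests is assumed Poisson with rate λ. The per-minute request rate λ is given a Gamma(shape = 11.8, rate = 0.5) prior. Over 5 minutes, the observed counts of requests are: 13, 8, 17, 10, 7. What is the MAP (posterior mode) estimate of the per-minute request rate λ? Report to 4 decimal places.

With a Gamma(shape α, rate β) prior, the Poisson likelihood is conjugate: the posterior is Gamma(α + ΣXᵢ, β + n).
Sum of counts S = 55 over n = 5 minutes.
Posterior: Gamma(α+S, β+n) = Gamma(11.8+55, 0.5+5) = Gamma(66.8, 5.5).
Mode of Gamma(α,β) for α≥1 is (α−1)/β = 65.8/5.5 = 11.9636.

11.9636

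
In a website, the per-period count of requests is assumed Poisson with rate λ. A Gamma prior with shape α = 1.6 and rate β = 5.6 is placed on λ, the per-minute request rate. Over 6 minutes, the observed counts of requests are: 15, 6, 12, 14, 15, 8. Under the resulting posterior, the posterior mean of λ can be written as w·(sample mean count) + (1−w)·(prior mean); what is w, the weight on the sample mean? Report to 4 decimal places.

With a Gamma(shape α, rate β) prior, the Poisson likelihood is conjugate: the posterior is Gamma(α + ΣXᵢ, β + n).
Posterior mean = (α₀+S)/(β₀+n) = [n/(β₀+n)]·(S/n) + [β₀/(β₀+n)]·(α₀/β₀), so only n and β₀ enter the weight.
Weight on data w = n/(β₀+n) = 6/(5.6+6) = 6/11.6 = 0.5172.

0.5172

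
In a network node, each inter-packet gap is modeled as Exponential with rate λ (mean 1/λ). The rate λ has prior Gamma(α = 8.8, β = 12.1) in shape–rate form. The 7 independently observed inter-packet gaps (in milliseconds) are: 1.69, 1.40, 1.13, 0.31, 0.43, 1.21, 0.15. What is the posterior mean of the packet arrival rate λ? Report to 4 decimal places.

0.8578

With a Gamma(shape α, rate β) prior on the exponential rate λ, the posterior after n observations with total T = Σxᵢ is Gamma(α+n, β+T).
Sum of observations T = 6.32 milliseconds; n = 7.
Posterior: Gamma(8.8+7, 12.1+6.32) = Gamma(15.8, 18.42).
Posterior mean of λ = α/β = 15.8/18.42 = 0.8578.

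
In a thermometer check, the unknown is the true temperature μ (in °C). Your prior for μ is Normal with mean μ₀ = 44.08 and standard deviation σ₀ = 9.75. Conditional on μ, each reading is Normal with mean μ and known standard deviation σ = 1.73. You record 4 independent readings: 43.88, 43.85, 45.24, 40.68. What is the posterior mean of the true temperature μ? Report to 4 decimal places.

For Normal data with known variance σ², a Normal(μ₀, σ₀²) prior on μ is conjugate. Posterior precision = 1/σ₀² + n/σ²; posterior mean is the precision-weighted average of μ₀ and x̄.
Σxᵢ = 43.88 + 43.85 + 45.24 + 40.68 = 173.65, so n·x̄ = 173.65.
σ₀² = 9.75² = 95.0625, σ² = 1.73² = 2.9929; σ² + n·σ₀² = 2.9929 + 4·95.0625 = 383.2429.
Posterior mean = (μ₀/σ₀² + n·x̄/σ²)/(1/σ₀² + n/σ²) = (σ²·μ₀ + σ₀²·n·x̄)/(σ² + n·σ₀²) = (2.9929·44.08 + 95.0625·173.65)/383.2429 = 16639.530157/383.2429 = 43.4177.

43.4177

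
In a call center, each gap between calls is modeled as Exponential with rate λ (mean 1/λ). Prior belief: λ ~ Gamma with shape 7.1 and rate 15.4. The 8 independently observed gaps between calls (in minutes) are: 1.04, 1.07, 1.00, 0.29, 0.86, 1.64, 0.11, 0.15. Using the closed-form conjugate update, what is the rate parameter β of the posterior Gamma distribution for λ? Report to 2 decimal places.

21.56

With a Gamma(shape α, rate β) prior on the exponential rate λ, the posterior after n observations with total T = Σxᵢ is Gamma(α+n, β+T).
Sum of observations T = 6.16 minutes; n = 8.
Posterior: Gamma(7.1+8, 15.4+6.16) = Gamma(15.1, 21.56).
Posterior β = 21.56.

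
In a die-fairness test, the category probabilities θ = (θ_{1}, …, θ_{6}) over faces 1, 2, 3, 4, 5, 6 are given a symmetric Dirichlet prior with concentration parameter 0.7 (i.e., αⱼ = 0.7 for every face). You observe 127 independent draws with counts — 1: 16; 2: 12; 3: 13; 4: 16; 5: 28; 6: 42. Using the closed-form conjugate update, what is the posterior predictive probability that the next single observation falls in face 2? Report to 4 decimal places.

0.0968

The Dirichlet prior is conjugate to the Multinomial likelihood: each posterior αⱼ = prior αⱼ + observed count nⱼ.
Posterior concentration: (16.7, 12.7, 13.7, 16.7, 28.7, 42.7), total = 131.2.
P(next = 2 | data) = α_{2}/Σα = 0.0968.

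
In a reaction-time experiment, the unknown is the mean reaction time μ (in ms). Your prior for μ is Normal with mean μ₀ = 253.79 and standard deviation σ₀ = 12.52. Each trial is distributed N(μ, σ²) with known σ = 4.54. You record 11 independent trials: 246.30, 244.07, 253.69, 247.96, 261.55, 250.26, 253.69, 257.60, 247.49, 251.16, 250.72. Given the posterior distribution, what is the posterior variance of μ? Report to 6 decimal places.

For Normal data with known variance σ², a Normal(μ₀, σ₀²) prior on μ is conjugate. Posterior precision = 1/σ₀² + n/σ²; posterior mean is the precision-weighted average of μ₀ and x̄.
σ₀² = 12.52² = 156.7504, σ² = 4.54² = 20.6116; σ² + n·σ₀² = 20.6116 + 11·156.7504 = 1744.866.
Posterior precision = 1/σ₀² + n/σ² = 1/156.7504 + 11/20.6116 = (σ² + n·σ₀²)/(σ₀²σ²) = 1744.866/(156.7504·20.6116); posterior variance σₙ² = σ₀²σ²/(σ² + n·σ₀²) = 156.7504·20.6116/1744.866 = 1.851647.

1.851647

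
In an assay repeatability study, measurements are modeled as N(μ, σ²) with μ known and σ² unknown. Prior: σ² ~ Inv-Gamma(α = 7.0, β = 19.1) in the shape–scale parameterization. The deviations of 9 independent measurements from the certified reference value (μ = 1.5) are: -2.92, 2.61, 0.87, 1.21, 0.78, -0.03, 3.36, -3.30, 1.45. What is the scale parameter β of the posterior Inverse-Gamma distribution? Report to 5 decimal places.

40.32545

With known mean μ and an Inverse-Gamma(α, β) prior on σ², the Normal likelihood is conjugate: posterior is Inv-Gamma(α + n/2, β + Σ(xᵢ−μ)²/2).
Σ(xᵢ−μ)² = (-2.92)² + (2.61)² + (0.87)² + (1.21)² + (0.78)² + (-0.03)² + (3.36)² + (-3.30)² + (1.45)² = 42.4509.
Posterior: Inv-Gamma(7.0 + 9/2, 19.1 + 42.4509/2) = Inv-Gamma(11.50, 40.32545).
Posterior β = 40.32545.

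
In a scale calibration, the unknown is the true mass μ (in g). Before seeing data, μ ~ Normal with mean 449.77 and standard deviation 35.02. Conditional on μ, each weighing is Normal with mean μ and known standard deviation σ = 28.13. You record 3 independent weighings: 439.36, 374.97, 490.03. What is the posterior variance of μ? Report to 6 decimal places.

217.078011

For Normal data with known variance σ², a Normal(μ₀, σ₀²) prior on μ is conjugate. Posterior precision = 1/σ₀² + n/σ²; posterior mean is the precision-weighted average of μ₀ and x̄.
σ₀² = 35.02² = 1226.4004, σ² = 28.13² = 791.2969; σ² + n·σ₀² = 791.2969 + 3·1226.4004 = 4470.4981.
Posterior precision = 1/σ₀² + n/σ² = 1/1226.4004 + 3/791.2969 = (σ² + n·σ₀²)/(σ₀²σ²) = 4470.4981/(1226.4004·791.2969); posterior variance σₙ² = σ₀²σ²/(σ² + n·σ₀²) = 1226.4004·791.2969/4470.4981 = 217.078011.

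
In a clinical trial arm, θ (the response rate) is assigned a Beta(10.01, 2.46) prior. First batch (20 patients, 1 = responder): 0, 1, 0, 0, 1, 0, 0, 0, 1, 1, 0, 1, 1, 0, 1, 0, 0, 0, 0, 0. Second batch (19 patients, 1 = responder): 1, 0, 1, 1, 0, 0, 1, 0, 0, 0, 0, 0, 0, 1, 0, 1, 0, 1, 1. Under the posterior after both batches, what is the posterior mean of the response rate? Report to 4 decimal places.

The Beta prior is conjugate to a Binomial/Bernoulli likelihood; the update adds successes to α and failures to β.
After batch 1: Beta(10.01+7, 2.46+13) = Beta(17.01, 15.46).
After batch 2: Beta(17.01+8, 15.46+11) = Beta(25.01, 26.46).
Posterior mean = α/(α+β) = 25.01/51.47 = 0.4859.

0.4859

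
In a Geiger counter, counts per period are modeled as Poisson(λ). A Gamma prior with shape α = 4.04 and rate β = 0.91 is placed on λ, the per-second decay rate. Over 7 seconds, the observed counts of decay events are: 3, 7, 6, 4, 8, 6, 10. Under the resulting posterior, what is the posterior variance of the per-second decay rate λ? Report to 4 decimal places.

0.7678

With a Gamma(shape α, rate β) prior, the Poisson likelihood is conjugate: the posterior is Gamma(α + ΣXᵢ, β + n).
Sum of counts S = 44 over n = 7 seconds.
Posterior: Gamma(α+S, β+n) = Gamma(4.04+44, 0.91+7) = Gamma(48.04, 7.91).
Var = α/β² = 48.04/7.91² = 0.7678.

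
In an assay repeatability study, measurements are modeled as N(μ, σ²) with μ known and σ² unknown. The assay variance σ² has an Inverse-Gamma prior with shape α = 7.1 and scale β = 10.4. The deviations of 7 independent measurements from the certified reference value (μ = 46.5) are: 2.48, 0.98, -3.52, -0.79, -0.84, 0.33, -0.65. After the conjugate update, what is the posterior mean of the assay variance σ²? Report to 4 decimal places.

With known mean μ and an Inverse-Gamma(α, β) prior on σ², the Normal likelihood is conjugate: posterior is Inv-Gamma(α + n/2, β + Σ(xᵢ−μ)²/2).
Σ(xᵢ−μ)² = (2.48)² + (0.98)² + (-3.52)² + (-0.79)² + (-0.84)² + (0.33)² + (-0.65)² = 21.3623.
Posterior: Inv-Gamma(7.1 + 7/2, 10.4 + 21.3623/2) = Inv-Gamma(10.60, 21.08115).
E[σ²|data] = β/(α−1) = 21.08115/9.60 = 2.1960.

2.1960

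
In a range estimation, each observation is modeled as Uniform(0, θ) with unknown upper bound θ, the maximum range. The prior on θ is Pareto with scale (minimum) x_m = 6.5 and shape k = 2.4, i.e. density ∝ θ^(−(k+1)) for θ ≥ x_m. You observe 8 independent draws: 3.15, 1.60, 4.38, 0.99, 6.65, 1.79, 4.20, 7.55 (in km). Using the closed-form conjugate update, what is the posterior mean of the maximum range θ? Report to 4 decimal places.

8.3532

A Pareto(scale x_m, shape k) prior on the upper bound θ of Uniform(0, θ) is conjugate: posterior is Pareto(max(x_m, max xᵢ), k + n).
Sample maximum = 7.55; prior scale x_m = 6.5 → posterior scale = max = 7.55.
Posterior shape = 2.4 + 8 = 10.4.
E[θ|data] = k·x_m/(k−1) = 10.4·7.55/9.4 = 8.3532.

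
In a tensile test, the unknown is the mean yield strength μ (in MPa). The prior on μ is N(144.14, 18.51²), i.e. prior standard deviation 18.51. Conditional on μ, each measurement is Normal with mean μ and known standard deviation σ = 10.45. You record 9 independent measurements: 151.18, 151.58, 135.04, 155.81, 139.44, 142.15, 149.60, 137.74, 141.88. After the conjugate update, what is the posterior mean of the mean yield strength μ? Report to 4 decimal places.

144.9083

For Normal data with known variance σ², a Normal(μ₀, σ₀²) prior on μ is conjugate. Posterior precision = 1/σ₀² + n/σ²; posterior mean is the precision-weighted average of μ₀ and x̄.
Σxᵢ = 151.18 + 151.58 + 135.04 + 155.81 + 139.44 + 142.15 + 149.60 + 137.74 + 141.88 = 1304.42, so n·x̄ = 1304.42.
σ₀² = 18.51² = 342.6201, σ² = 10.45² = 109.2025; σ² + n·σ₀² = 109.2025 + 9·342.6201 = 3192.7834.
Posterior mean = (μ₀/σ₀² + n·x̄/σ²)/(1/σ₀² + n/σ²) = (σ²·μ₀ + σ₀²·n·x̄)/(σ² + n·σ₀²) = (109.2025·144.14 + 342.6201·1304.42)/3192.7834 = 462660.959192/3192.7834 = 144.9083.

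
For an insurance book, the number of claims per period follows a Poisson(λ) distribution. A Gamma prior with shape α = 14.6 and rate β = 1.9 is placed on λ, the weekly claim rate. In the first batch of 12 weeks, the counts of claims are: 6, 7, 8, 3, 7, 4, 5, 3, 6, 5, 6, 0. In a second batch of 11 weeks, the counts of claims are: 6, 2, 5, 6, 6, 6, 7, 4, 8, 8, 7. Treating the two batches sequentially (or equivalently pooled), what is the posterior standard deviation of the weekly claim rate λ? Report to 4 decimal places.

With a Gamma(shape α, rate β) prior, the Poisson likelihood is conjugate: the posterior is Gamma(α + ΣXᵢ, β + n).
Batch 1: sum of counts S = 60 over n = 12 weeks.
After batch 1: Gamma(α+S, β+n) = Gamma(14.6+60, 1.9+12) = Gamma(74.6, 13.9).
Batch 2: sum of counts S = 65 over n = 11 weeks.
After batch 2: Gamma(α+S, β+n) = Gamma(74.6+65, 13.9+11) = Gamma(139.6, 24.9).
SD = √α/β = √139.6/24.9 = 0.4745.

0.4745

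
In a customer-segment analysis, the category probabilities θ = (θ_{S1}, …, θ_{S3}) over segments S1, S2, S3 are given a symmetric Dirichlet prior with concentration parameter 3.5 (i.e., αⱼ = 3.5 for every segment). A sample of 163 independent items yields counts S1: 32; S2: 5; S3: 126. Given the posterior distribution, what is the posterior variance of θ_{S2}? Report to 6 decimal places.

The Dirichlet prior is conjugate to the Multinomial likelihood: each posterior αⱼ = prior αⱼ + observed count nⱼ.
Posterior concentration: (35.5, 8.5, 129.5), total = 173.5.
Var[θ_j] = α_j(Σα−α_j)/((Σα)²(Σα+1)) = 8.5·165.0/(173.5²·174.5) = 0.000267.

0.000267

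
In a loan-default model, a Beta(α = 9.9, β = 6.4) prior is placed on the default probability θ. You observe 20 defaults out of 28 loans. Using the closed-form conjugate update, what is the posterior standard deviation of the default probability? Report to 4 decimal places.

The Beta prior is conjugate to a Binomial/Bernoulli likelihood; the update adds successes to α and failures to β.
Posterior: Beta(α+k, β+n−k) = Beta(9.9+20, 6.4+8) = Beta(29.9, 14.4).
Var = αβ/((α+β)²(α+β+1)) = 29.9·14.4/(44.3²·45.3) = 0.00484315; SD = √0.00484315 = 0.0696.

0.0696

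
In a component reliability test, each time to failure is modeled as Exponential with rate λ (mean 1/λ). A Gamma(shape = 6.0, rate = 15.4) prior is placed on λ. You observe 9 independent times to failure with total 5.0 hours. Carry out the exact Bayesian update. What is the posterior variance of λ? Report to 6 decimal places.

0.036044

With a Gamma(shape α, rate β) prior on the exponential rate λ, the posterior after n observations with total T = Σxᵢ is Gamma(α+n, β+T).
Posterior: Gamma(6.0+9, 15.4+5.0) = Gamma(15.0, 20.4).
Var = α/β² = 0.036044.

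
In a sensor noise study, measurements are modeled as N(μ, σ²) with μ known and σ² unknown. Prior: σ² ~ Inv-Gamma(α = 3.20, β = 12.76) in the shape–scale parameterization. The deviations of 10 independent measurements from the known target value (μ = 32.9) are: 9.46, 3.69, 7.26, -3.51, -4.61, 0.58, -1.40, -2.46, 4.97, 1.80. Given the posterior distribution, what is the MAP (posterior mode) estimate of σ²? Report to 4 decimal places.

13.6520

With known mean μ and an Inverse-Gamma(α, β) prior on σ², the Normal likelihood is conjugate: posterior is Inv-Gamma(α + n/2, β + Σ(xᵢ−μ)²/2).
Σ(xᵢ−μ)² = (9.46)² + (3.69)² + (7.26)² + (-3.51)² + (-4.61)² + (0.58)² + (-1.40)² + (-2.46)² + (4.97)² + (1.80)² = 225.6764.
Posterior: Inv-Gamma(3.20 + 10/2, 12.76 + 225.6764/2) = Inv-Gamma(8.20, 125.59820).
Mode = β/(α+1) = 125.59820/9.20 = 13.6520.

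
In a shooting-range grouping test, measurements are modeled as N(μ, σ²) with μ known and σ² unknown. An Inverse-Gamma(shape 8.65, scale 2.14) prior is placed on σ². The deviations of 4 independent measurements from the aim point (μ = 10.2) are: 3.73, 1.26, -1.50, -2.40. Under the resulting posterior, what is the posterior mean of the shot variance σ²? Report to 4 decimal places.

1.4399

With known mean μ and an Inverse-Gamma(α, β) prior on σ², the Normal likelihood is conjugate: posterior is Inv-Gamma(α + n/2, β + Σ(xᵢ−μ)²/2).
Σ(xᵢ−μ)² = (3.73)² + (1.26)² + (-1.50)² + (-2.40)² = 23.5105.
Posterior: Inv-Gamma(8.65 + 4/2, 2.14 + 23.5105/2) = Inv-Gamma(10.65, 13.89525).
E[σ²|data] = β/(α−1) = 13.89525/9.65 = 1.4399.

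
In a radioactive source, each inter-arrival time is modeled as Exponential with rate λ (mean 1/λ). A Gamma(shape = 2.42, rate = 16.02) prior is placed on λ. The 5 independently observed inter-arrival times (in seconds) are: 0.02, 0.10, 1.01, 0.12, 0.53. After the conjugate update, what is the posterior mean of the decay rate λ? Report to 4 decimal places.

With a Gamma(shape α, rate β) prior on the exponential rate λ, the posterior after n observations with total T = Σxᵢ is Gamma(α+n, β+T).
Sum of observations T = 1.78 seconds; n = 5.
Posterior: Gamma(2.42+5, 16.02+1.78) = Gamma(7.42, 17.80).
Posterior mean of λ = α/β = 7.42/17.80 = 0.4169.

0.4169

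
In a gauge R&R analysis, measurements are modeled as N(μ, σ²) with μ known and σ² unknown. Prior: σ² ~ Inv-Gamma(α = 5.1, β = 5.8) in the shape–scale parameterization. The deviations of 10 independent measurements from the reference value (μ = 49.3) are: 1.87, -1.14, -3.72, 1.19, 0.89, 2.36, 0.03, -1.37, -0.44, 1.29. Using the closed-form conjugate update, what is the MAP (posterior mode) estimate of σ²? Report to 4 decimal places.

With known mean μ and an Inverse-Gamma(α, β) prior on σ², the Normal likelihood is conjugate: posterior is Inv-Gamma(α + n/2, β + Σ(xᵢ−μ)²/2).
Σ(xᵢ−μ)² = (1.87)² + (-1.14)² + (-3.72)² + (1.19)² + (0.89)² + (2.36)² + (0.03)² + (-1.37)² + (-0.44)² + (1.29)² = 30.1482.
Posterior: Inv-Gamma(5.1 + 10/2, 5.8 + 30.1482/2) = Inv-Gamma(10.10, 20.87410).
Mode = β/(α+1) = 20.87410/11.10 = 1.8805.

1.8805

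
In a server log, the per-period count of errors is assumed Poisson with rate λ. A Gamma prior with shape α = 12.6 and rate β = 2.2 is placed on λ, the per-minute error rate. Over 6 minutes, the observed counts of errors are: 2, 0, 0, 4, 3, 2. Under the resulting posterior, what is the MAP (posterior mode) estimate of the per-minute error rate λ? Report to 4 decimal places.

With a Gamma(shape α, rate β) prior, the Poisson likelihood is conjugate: the posterior is Gamma(α + ΣXᵢ, β + n).
Sum of counts S = 11 over n = 6 minutes.
Posterior: Gamma(α+S, β+n) = Gamma(12.6+11, 2.2+6) = Gamma(23.6, 8.2).
Mode of Gamma(α,β) for α≥1 is (α−1)/β = 22.6/8.2 = 2.7561.

2.7561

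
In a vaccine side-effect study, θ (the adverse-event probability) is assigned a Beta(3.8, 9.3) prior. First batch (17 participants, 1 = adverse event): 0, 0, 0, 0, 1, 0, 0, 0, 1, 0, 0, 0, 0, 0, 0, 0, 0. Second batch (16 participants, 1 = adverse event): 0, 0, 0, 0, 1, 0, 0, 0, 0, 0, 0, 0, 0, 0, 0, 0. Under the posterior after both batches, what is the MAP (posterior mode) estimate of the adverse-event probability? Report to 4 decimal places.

The Beta prior is conjugate to a Binomial/Bernoulli likelihood; the update adds successes to α and failures to β.
After batch 1: Beta(3.8+2, 9.3+15) = Beta(5.8, 24.3).
After batch 2: Beta(5.8+1, 24.3+15) = Beta(6.8, 39.3).
Mode of Beta(a,b) for a,b>1 is (a−1)/(a+b−2) = 5.8/44.1 = 0.1315.

0.1315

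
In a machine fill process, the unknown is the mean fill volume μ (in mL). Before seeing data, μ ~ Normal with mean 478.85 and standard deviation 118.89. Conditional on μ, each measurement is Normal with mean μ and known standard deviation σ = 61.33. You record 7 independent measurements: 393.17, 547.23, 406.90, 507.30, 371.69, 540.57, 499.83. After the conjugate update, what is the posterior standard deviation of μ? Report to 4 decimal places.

For Normal data with known variance σ², a Normal(μ₀, σ₀²) prior on μ is conjugate. Posterior precision = 1/σ₀² + n/σ²; posterior mean is the precision-weighted average of μ₀ and x̄.
σ₀² = 118.89² = 14134.8321, σ² = 61.33² = 3761.3689; σ² + n·σ₀² = 3761.3689 + 7·14134.8321 = 102705.1936.
Posterior precision = 1/σ₀² + n/σ² = 1/14134.8321 + 7/3761.3689 = (σ² + n·σ₀²)/(σ₀²σ²) = 102705.1936/(14134.8321·3761.3689); posterior variance σₙ² = σ₀²σ²/(σ² + n·σ₀²) = 14134.8321·3761.3689/102705.1936 = 517.659487.
Posterior SD = √σₙ² = √(14134.8321·3761.3689/102705.1936) = 22.7521.

22.7521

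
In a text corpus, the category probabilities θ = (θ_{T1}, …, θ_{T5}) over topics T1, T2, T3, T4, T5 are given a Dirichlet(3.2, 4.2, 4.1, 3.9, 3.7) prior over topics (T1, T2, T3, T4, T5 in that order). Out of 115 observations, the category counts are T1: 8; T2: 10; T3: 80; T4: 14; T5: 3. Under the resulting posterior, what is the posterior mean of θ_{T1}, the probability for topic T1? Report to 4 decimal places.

0.0835

The Dirichlet prior is conjugate to the Multinomial likelihood: each posterior αⱼ = prior αⱼ + observed count nⱼ.
Posterior concentration: (11.2, 14.2, 84.1, 17.9, 6.7), total = 134.1.
E[θ_{T1}|data] = α_{T1}/Σα = 11.2/134.1 = 0.0835.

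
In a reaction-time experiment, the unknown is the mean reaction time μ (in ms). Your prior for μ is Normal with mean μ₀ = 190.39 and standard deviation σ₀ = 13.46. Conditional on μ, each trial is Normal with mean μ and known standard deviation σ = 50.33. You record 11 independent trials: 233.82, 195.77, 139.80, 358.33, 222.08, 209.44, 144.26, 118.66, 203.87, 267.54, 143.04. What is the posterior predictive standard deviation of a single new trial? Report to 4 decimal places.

51.3274

For Normal data with known variance σ², a Normal(μ₀, σ₀²) prior on μ is conjugate. Posterior precision = 1/σ₀² + n/σ²; posterior mean is the precision-weighted average of μ₀ and x̄.
σ₀² = 13.46² = 181.1716, σ² = 50.33² = 2533.1089; σ² + n·σ₀² = 2533.1089 + 11·181.1716 = 4525.9965.
Posterior precision = 1/σ₀² + n/σ² = 1/181.1716 + 11/2533.1089 = (σ² + n·σ₀²)/(σ₀²σ²) = 4525.9965/(181.1716·2533.1089); posterior variance σₙ² = σ₀²σ²/(σ² + n·σ₀²) = 181.1716·2533.1089/4525.9965 = 101.398088.
Predictive variance for one new observation = σₙ² + σ² = 181.1716·2533.1089/4525.9965 + 2533.1089 = σ²·(σ₀² + 4525.9965)/4525.9965 = 2533.1089·4707.1681/4525.9965 = 2634.506988; SD = √(2533.1089·4707.1681/4525.9965) = 51.3274.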